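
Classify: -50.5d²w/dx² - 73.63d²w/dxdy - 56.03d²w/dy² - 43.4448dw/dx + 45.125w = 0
Elliptic (discriminant = -5896.6831).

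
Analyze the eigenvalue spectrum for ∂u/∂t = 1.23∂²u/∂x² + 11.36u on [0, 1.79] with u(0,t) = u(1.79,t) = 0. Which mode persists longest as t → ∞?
Eigenvalues: λₙ = 1.23n²π²/1.79² - 11.36.
First three modes:
  n=1: λ₁ = 1.23π²/1.79² - 11.36 ≈ -7.571
  n=2: λ₂ = 4.92π²/1.79² - 11.36 ≈ 3.795
  n=3: λ₃ = 11.07π²/1.79² - 11.36 ≈ 22.739
Since 1.23π²/1.79² ≈ 3.789 < 11.36, λ₁ < 0.
The n=1 mode grows fastest (−λₙ is largest for n=1) → dominates.
Asymptotic: u ~ c₁ sin(πx/1.79) e^{7.571t} (exponential growth at rate −λ₁ ≈ 7.571).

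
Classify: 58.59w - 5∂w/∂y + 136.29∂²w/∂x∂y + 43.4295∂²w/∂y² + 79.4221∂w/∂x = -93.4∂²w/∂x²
Rewriting in standard form: 93.4∂²w/∂x² + 136.29∂²w/∂x∂y + 43.4295∂²w/∂y² + 79.4221∂w/∂x - 5∂w/∂y + 58.59w = 0. Hyperbolic (discriminant = 2349.7029).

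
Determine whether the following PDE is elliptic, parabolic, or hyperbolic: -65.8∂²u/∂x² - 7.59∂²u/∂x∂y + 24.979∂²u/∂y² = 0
Coefficients: A = -65.8, B = -7.59, C = 24.979. B² - 4AC = 6632.0809, which is positive, so the equation is hyperbolic.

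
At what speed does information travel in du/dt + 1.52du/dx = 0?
Speed = 1.52. Information travels along x - 1.52t = const (rightward).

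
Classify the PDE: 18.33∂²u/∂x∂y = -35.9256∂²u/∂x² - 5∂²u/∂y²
Rewriting in standard form: 35.9256∂²u/∂x² + 18.33∂²u/∂x∂y + 5∂²u/∂y² = 0. A = 35.9256, B = 18.33, C = 5. Discriminant B² - 4AC = -382.5231. Since -382.5231 < 0, elliptic.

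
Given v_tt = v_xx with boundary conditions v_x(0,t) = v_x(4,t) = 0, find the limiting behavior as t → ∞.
v oscillates about a mean that drifts linearly in t (generically unbounded; no decay). There is no damping, so the nonconstant modes persist as standing waves (energy conserved, no decay). But with Neumann conditions at both ends the constant mode has eigenvalue 0: the spatial mean M(t) of v satisfies M'' = 0, so M(t) = M(0) + M'(0)·t. Unless the initial velocity has zero mean (∫v_t(x,0)dx = 0), the solution grows linearly in t (unbounded, though not exponentially); if it does have zero mean, the solution stays bounded and simply oscillates.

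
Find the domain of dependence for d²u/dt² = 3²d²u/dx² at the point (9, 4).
Domain of dependence: [-3, 21]. Signals travel at speed 3, so data within |x - 9| ≤ 3·4 = 12 can reach the point.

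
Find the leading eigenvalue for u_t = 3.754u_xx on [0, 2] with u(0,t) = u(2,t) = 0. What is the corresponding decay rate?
Eigenvalues: λₙ = 3.754n²π²/2².
First three modes:
  n=1: λ₁ = 3.754π²/2² ≈ 9.263
  n=2: λ₂ = 15.016π²/2² ≈ 37.05 (4× faster decay)
  n=3: λ₃ = 33.786π²/2² ≈ 83.364 (9× faster decay)
As t → ∞, higher modes decay exponentially faster. The n=1 mode dominates: u ~ c₁ sin(πx/2) e^{-λ₁t}.
Decay rate: λ₁ = 3.754π²/2² ≈ 9.263.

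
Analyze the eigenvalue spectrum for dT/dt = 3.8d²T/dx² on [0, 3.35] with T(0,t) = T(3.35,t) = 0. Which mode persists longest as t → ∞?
Eigenvalues: λₙ = 3.8n²π²/3.35².
First three modes:
  n=1: λ₁ = 3.8π²/3.35² ≈ 3.342
  n=2: λ₂ = 15.2π²/3.35² ≈ 13.368 (4× faster decay)
  n=3: λ₃ = 34.2π²/3.35² ≈ 30.077 (9× faster decay)
As t → ∞, higher modes decay exponentially faster. The n=1 mode dominates: T ~ c₁ sin(πx/3.35) e^{-λ₁t}.
Decay rate: λ₁ = 3.8π²/3.35² ≈ 3.342.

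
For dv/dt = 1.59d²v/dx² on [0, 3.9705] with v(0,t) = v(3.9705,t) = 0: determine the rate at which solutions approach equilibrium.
Eigenvalues: λₙ = 1.59n²π²/3.9705².
First three modes:
  n=1: λ₁ = 1.59π²/3.9705² ≈ 0.995
  n=2: λ₂ = 6.36π²/3.9705² ≈ 3.982 (4× faster decay)
  n=3: λ₃ = 14.31π²/3.9705² ≈ 8.959 (9× faster decay)
As t → ∞, higher modes decay exponentially faster. The n=1 mode dominates: v ~ c₁ sin(πx/3.9705) e^{-λ₁t}.
Decay rate: λ₁ = 1.59π²/3.9705² ≈ 0.995.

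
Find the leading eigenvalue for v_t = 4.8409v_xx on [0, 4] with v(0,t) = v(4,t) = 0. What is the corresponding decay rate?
Eigenvalues: λₙ = 4.8409n²π²/4².
First three modes:
  n=1: λ₁ = 4.8409π²/4² ≈ 2.986
  n=2: λ₂ = 19.3636π²/4² ≈ 11.944 (4× faster decay)
  n=3: λ₃ = 43.5681π²/4² ≈ 26.875 (9× faster decay)
As t → ∞, higher modes decay exponentially faster. The n=1 mode dominates: v ~ c₁ sin(πx/4) e^{-λ₁t}.
Decay rate: λ₁ = 4.8409π²/4² ≈ 2.986.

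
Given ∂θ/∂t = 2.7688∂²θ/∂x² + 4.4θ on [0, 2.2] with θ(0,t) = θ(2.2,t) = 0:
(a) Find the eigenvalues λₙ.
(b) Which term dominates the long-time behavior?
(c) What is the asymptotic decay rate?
Eigenvalues: λₙ = 2.7688n²π²/2.2² - 4.4.
First three modes:
  n=1: λ₁ = 2.7688π²/2.2² - 4.4 ≈ 1.246
  n=2: λ₂ = 11.0752π²/2.2² - 4.4 ≈ 18.184
  n=3: λ₃ = 24.9192π²/2.2² - 4.4 ≈ 46.415
Since 2.7688π²/2.2² ≈ 5.646 > 4.4, all λₙ > 0.
The n=1 mode decays slowest → dominates as t → ∞.
Asymptotic: θ ~ c₁ sin(πx/2.2) e^{-λ₁t} with decay rate λ₁ ≈ 1.246.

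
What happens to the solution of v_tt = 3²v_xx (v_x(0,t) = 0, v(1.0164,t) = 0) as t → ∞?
v oscillates (no decay). Energy is conserved; the solution oscillates indefinitely as standing waves.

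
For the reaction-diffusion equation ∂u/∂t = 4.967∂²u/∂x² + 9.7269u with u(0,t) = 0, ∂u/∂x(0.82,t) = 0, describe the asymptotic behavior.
u → 0. Diffusion dominates reaction (r=9.7269 < κπ²/(4L²)≈18.23); solution decays.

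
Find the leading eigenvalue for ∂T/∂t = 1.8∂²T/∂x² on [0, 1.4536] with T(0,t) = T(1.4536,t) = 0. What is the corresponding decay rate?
Eigenvalues: λₙ = 1.8n²π²/1.4536².
First three modes:
  n=1: λ₁ = 1.8π²/1.4536² ≈ 8.408
  n=2: λ₂ = 7.2π²/1.4536² ≈ 33.631 (4× faster decay)
  n=3: λ₃ = 16.2π²/1.4536² ≈ 75.67 (9× faster decay)
As t → ∞, higher modes decay exponentially faster. The n=1 mode dominates: T ~ c₁ sin(πx/1.4536) e^{-λ₁t}.
Decay rate: λ₁ = 1.8π²/1.4536² ≈ 8.408.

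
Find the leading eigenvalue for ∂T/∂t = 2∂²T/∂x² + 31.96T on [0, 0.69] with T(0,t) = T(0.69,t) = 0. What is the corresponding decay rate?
Eigenvalues: λₙ = 2n²π²/0.69² - 31.96.
First three modes:
  n=1: λ₁ = 2π²/0.69² - 31.96 ≈ 9.5
  n=2: λ₂ = 8π²/0.69² - 31.96 ≈ 133.881
  n=3: λ₃ = 18π²/0.69² - 31.96 ≈ 341.182
Since 2π²/0.69² ≈ 41.46 > 31.96, all λₙ > 0.
The n=1 mode decays slowest → dominates as t → ∞.
Asymptotic: T ~ c₁ sin(πx/0.69) e^{-λ₁t} with decay rate λ₁ ≈ 9.5.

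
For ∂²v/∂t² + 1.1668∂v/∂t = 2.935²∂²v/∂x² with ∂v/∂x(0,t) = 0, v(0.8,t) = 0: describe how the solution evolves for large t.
v → 0. Damping (γ=1.1668) dissipates energy; oscillations decay exponentially.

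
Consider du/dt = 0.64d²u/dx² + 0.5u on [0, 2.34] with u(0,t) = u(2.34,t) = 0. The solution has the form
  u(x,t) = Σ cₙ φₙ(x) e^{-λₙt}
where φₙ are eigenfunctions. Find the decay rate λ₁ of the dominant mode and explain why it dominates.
Eigenvalues: λₙ = 0.64n²π²/2.34² - 0.5.
First three modes:
  n=1: λ₁ = 0.64π²/2.34² - 0.5 ≈ 0.654
  n=2: λ₂ = 2.56π²/2.34² - 0.5 ≈ 4.114
  n=3: λ₃ = 5.76π²/2.34² - 0.5 ≈ 9.882
Since 0.64π²/2.34² ≈ 1.154 > 0.5, all λₙ > 0.
The n=1 mode decays slowest → dominates as t → ∞.
Asymptotic: u ~ c₁ sin(πx/2.34) e^{-λ₁t} with decay rate λ₁ ≈ 0.654.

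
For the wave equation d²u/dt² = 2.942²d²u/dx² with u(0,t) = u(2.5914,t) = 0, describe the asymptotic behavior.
u oscillates (no decay). Energy is conserved; the solution oscillates indefinitely as standing waves.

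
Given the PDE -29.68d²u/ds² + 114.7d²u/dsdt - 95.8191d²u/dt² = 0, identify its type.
The second-order coefficients are A = -29.68, B = 114.7, C = -95.8191. Since B² - 4AC = 1780.446448 > 0, this is a hyperbolic PDE.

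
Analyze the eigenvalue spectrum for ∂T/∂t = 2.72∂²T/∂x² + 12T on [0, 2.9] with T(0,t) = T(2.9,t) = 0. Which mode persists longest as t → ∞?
Eigenvalues: λₙ = 2.72n²π²/2.9² - 12.
First three modes:
  n=1: λ₁ = 2.72π²/2.9² - 12 ≈ -8.808
  n=2: λ₂ = 10.88π²/2.9² - 12 ≈ 0.768
  n=3: λ₃ = 24.48π²/2.9² - 12 ≈ 16.729
Since 2.72π²/2.9² ≈ 3.192 < 12, λ₁ < 0.
The n=1 mode grows fastest (−λₙ is largest for n=1) → dominates.
Asymptotic: T ~ c₁ sin(πx/2.9) e^{8.808t} (exponential growth at rate −λ₁ ≈ 8.808).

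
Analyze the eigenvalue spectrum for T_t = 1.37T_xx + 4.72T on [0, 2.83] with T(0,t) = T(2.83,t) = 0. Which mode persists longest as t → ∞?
Eigenvalues: λₙ = 1.37n²π²/2.83² - 4.72.
First three modes:
  n=1: λ₁ = 1.37π²/2.83² - 4.72 ≈ -3.032
  n=2: λ₂ = 5.48π²/2.83² - 4.72 ≈ 2.033
  n=3: λ₃ = 12.33π²/2.83² - 4.72 ≈ 10.475
Since 1.37π²/2.83² ≈ 1.688 < 4.72, λ₁ < 0.
The n=1 mode grows fastest (−λₙ is largest for n=1) → dominates.
Asymptotic: T ~ c₁ sin(πx/2.83) e^{3.032t} (exponential growth at rate −λ₁ ≈ 3.032).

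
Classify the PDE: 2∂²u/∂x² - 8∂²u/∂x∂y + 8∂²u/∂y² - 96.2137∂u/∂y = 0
A = 2, B = -8, C = 8. Discriminant B² - 4AC = 0. Since 0 = 0, parabolic.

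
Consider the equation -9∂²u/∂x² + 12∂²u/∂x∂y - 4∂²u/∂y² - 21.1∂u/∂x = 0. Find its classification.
Parabolic. (A = -9, B = 12, C = -4 gives B² - 4AC = 0.)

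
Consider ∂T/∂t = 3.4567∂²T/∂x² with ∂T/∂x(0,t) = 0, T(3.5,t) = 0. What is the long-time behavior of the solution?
As t → ∞, T → 0. Heat escapes through the Dirichlet boundary.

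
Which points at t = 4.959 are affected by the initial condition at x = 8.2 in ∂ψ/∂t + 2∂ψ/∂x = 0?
At x = 18.118. The characteristic carries data from (8.2, 0) to (18.118, 4.959).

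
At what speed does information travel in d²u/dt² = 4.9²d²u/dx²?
Speed = 4.9. Information travels along characteristics x = x₀ ± 4.9t.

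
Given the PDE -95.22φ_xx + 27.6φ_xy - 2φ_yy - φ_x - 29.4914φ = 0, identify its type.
The second-order coefficients are A = -95.22, B = 27.6, C = -2. Since B² - 4AC = 0 = 0, this is a parabolic PDE.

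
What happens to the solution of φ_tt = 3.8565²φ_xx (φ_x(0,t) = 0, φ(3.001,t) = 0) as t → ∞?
φ oscillates (no decay). Energy is conserved; the solution oscillates indefinitely as standing waves.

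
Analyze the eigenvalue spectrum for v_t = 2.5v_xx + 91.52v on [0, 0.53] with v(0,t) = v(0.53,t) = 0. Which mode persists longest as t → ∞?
Eigenvalues: λₙ = 2.5n²π²/0.53² - 91.52.
First three modes:
  n=1: λ₁ = 2.5π²/0.53² - 91.52 ≈ -3.681
  n=2: λ₂ = 10π²/0.53² - 91.52 ≈ 259.837
  n=3: λ₃ = 22.5π²/0.53² - 91.52 ≈ 699.032
Since 2.5π²/0.53² ≈ 87.839 < 91.52, λ₁ < 0.
The n=1 mode grows fastest (−λₙ is largest for n=1) → dominates.
Asymptotic: v ~ c₁ sin(πx/0.53) e^{3.681t} (exponential growth at rate −λ₁ ≈ 3.681).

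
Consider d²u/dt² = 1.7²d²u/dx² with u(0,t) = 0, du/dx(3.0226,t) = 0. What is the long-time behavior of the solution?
As t → ∞, u oscillates (no decay). Energy is conserved; the solution oscillates indefinitely as standing waves.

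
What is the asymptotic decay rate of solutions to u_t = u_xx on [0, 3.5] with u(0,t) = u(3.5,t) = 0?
Eigenvalues: λₙ = n²π²/3.5².
First three modes:
  n=1: λ₁ = π²/3.5² ≈ 0.806
  n=2: λ₂ = 4π²/3.5² ≈ 3.223 (4× faster decay)
  n=3: λ₃ = 9π²/3.5² ≈ 7.251 (9× faster decay)
As t → ∞, higher modes decay exponentially faster. The n=1 mode dominates: u ~ c₁ sin(πx/3.5) e^{-λ₁t}.
Decay rate: λ₁ = π²/3.5² ≈ 0.806.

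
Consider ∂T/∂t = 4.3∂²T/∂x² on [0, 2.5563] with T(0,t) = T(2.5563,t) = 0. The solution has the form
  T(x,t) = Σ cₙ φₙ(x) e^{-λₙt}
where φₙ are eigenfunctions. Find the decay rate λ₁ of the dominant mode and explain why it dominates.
Eigenvalues: λₙ = 4.3n²π²/2.5563².
First three modes:
  n=1: λ₁ = 4.3π²/2.5563² ≈ 6.494
  n=2: λ₂ = 17.2π²/2.5563² ≈ 25.978 (4× faster decay)
  n=3: λ₃ = 38.7π²/2.5563² ≈ 58.45 (9× faster decay)
As t → ∞, higher modes decay exponentially faster. The n=1 mode dominates: T ~ c₁ sin(πx/2.5563) e^{-λ₁t}.
Decay rate: λ₁ = 4.3π²/2.5563² ≈ 6.494.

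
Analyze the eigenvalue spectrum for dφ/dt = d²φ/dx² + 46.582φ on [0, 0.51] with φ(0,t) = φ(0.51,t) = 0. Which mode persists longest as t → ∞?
Eigenvalues: λₙ = n²π²/0.51² - 46.582.
First three modes:
  n=1: λ₁ = π²/0.51² - 46.582 ≈ -8.637
  n=2: λ₂ = 4π²/0.51² - 46.582 ≈ 105.2
  n=3: λ₃ = 9π²/0.51² - 46.582 ≈ 294.927
Since π²/0.51² ≈ 37.945 < 46.582, λ₁ < 0.
The n=1 mode grows fastest (−λₙ is largest for n=1) → dominates.
Asymptotic: φ ~ c₁ sin(πx/0.51) e^{8.637t} (exponential growth at rate −λ₁ ≈ 8.637).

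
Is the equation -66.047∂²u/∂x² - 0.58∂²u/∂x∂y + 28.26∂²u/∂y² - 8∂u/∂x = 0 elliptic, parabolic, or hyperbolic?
Computing B² - 4AC with A = -66.047, B = -0.58, C = 28.26: discriminant = 7466.28928 (positive). Answer: hyperbolic.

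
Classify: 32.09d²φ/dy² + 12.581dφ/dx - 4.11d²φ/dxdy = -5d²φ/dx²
Rewriting in standard form: 5d²φ/dx² - 4.11d²φ/dxdy + 32.09d²φ/dy² + 12.581dφ/dx = 0. Elliptic (discriminant = -624.9079).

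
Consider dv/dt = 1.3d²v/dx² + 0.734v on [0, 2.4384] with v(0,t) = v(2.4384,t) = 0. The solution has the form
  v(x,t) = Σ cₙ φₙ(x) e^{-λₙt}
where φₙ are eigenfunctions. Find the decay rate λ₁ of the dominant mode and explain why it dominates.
Eigenvalues: λₙ = 1.3n²π²/2.4384² - 0.734.
First three modes:
  n=1: λ₁ = 1.3π²/2.4384² - 0.734 ≈ 1.424
  n=2: λ₂ = 5.2π²/2.4384² - 0.734 ≈ 7.898
  n=3: λ₃ = 11.7π²/2.4384² - 0.734 ≈ 18.687
Since 1.3π²/2.4384² ≈ 2.158 > 0.734, all λₙ > 0.
The n=1 mode decays slowest → dominates as t → ∞.
Asymptotic: v ~ c₁ sin(πx/2.4384) e^{-λ₁t} with decay rate λ₁ ≈ 1.424.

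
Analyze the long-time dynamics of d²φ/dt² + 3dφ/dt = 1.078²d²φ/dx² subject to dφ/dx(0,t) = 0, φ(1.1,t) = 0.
Long-time behavior: φ → 0. Damping (γ=3) dissipates energy; oscillations decay exponentially.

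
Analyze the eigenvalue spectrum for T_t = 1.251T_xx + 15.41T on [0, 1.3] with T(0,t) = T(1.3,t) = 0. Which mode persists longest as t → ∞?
Eigenvalues: λₙ = 1.251n²π²/1.3² - 15.41.
First three modes:
  n=1: λ₁ = 1.251π²/1.3² - 15.41 ≈ -8.104
  n=2: λ₂ = 5.004π²/1.3² - 15.41 ≈ 13.813
  n=3: λ₃ = 11.259π²/1.3² - 15.41 ≈ 50.343
Since 1.251π²/1.3² ≈ 7.306 < 15.41, λ₁ < 0.
The n=1 mode grows fastest (−λₙ is largest for n=1) → dominates.
Asymptotic: T ~ c₁ sin(πx/1.3) e^{8.104t} (exponential growth at rate −λ₁ ≈ 8.104).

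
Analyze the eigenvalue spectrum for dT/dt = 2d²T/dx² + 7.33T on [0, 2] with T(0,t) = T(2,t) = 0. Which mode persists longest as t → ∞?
Eigenvalues: λₙ = 2n²π²/2² - 7.33.
First three modes:
  n=1: λ₁ = 2π²/2² - 7.33 ≈ -2.395
  n=2: λ₂ = 8π²/2² - 7.33 ≈ 12.409
  n=3: λ₃ = 18π²/2² - 7.33 ≈ 37.083
Since 2π²/2² ≈ 4.935 < 7.33, λ₁ < 0.
The n=1 mode grows fastest (−λₙ is largest for n=1) → dominates.
Asymptotic: T ~ c₁ sin(πx/2) e^{2.395t} (exponential growth at rate −λ₁ ≈ 2.395).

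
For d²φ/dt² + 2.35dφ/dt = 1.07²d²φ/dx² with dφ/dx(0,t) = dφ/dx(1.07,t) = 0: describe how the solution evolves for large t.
φ → constant (steady state). Damping (γ=2.35) dissipates the nonconstant modes; with Neumann BCs the spatial average obeys M''+γM'=0 and tends to a finite limit.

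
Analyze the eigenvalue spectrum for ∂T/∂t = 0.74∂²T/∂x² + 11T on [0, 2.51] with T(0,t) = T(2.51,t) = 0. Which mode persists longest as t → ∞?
Eigenvalues: λₙ = 0.74n²π²/2.51² - 11.
First three modes:
  n=1: λ₁ = 0.74π²/2.51² - 11 ≈ -9.841
  n=2: λ₂ = 2.96π²/2.51² - 11 ≈ -6.363
  n=3: λ₃ = 6.66π²/2.51² - 11 ≈ -0.567
Since 0.74π²/2.51² ≈ 1.159 < 11, λ₁ < 0.
The n=1 mode grows fastest (−λₙ is largest for n=1) → dominates.
Asymptotic: T ~ c₁ sin(πx/2.51) e^{9.841t} (exponential growth at rate −λ₁ ≈ 9.841).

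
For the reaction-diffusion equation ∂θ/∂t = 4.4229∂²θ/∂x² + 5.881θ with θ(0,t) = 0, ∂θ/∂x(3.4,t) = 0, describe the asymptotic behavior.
θ grows unboundedly. Reaction dominates diffusion (r=5.881 > κπ²/(4L²)≈0.94); solution grows exponentially.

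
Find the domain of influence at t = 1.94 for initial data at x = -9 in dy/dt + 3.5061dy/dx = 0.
At x = -2.198166. The characteristic carries data from (-9, 0) to (-2.198166, 1.94).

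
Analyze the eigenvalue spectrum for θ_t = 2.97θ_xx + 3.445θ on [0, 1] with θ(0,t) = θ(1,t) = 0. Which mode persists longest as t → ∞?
Eigenvalues: λₙ = 2.97n²π²/1² - 3.445.
First three modes:
  n=1: λ₁ = 2.97π² - 3.445 ≈ 25.868
  n=2: λ₂ = 11.88π² - 3.445 ≈ 113.806
  n=3: λ₃ = 26.73π² - 3.445 ≈ 260.37
Since 2.97π² ≈ 29.313 > 3.445, all λₙ > 0.
The n=1 mode decays slowest → dominates as t → ∞.
Asymptotic: θ ~ c₁ sin(πx/1) e^{-λ₁t} with decay rate λ₁ ≈ 25.868.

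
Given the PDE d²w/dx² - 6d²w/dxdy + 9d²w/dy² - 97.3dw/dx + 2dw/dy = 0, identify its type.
The second-order coefficients are A = 1, B = -6, C = 9. Since B² - 4AC = 0 = 0, this is a parabolic PDE.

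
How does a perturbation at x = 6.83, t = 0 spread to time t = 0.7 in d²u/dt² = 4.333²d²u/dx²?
Domain of influence: [3.7969, 9.8631]. Data at x = 6.83 spreads outward at speed 4.333.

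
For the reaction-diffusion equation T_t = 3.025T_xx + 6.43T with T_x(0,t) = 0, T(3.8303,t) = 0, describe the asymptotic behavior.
T grows unboundedly. Reaction dominates diffusion (r=6.43 > κπ²/(4L²)≈0.51); solution grows exponentially.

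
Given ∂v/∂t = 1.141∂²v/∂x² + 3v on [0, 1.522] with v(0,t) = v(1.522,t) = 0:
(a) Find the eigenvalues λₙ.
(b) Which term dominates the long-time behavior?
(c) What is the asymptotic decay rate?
Eigenvalues: λₙ = 1.141n²π²/1.522² - 3.
First three modes:
  n=1: λ₁ = 1.141π²/1.522² - 3 ≈ 1.861
  n=2: λ₂ = 4.564π²/1.522² - 3 ≈ 16.445
  n=3: λ₃ = 10.269π²/1.522² - 3 ≈ 40.752
Since 1.141π²/1.522² ≈ 4.861 > 3, all λₙ > 0.
The n=1 mode decays slowest → dominates as t → ∞.
Asymptotic: v ~ c₁ sin(πx/1.522) e^{-λ₁t} with decay rate λ₁ ≈ 1.861.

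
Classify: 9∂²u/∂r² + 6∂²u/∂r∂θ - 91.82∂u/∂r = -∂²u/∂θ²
Rewriting in standard form: 9∂²u/∂r² + 6∂²u/∂r∂θ + ∂²u/∂θ² - 91.82∂u/∂r = 0. Parabolic (discriminant = 0).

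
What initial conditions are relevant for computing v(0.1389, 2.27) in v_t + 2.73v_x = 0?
A single point: x = -6.0582. The characteristic through (0.1389, 2.27) is x - 2.73t = const, so x = 0.1389 - 2.73·2.27 = -6.0582.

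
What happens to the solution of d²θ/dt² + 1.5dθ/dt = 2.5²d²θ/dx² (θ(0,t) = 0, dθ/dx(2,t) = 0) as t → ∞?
θ → 0. Damping (γ=1.5) dissipates energy; oscillations decay exponentially.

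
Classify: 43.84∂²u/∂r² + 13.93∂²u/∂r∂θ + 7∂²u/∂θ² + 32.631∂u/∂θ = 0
Elliptic (discriminant = -1033.4751).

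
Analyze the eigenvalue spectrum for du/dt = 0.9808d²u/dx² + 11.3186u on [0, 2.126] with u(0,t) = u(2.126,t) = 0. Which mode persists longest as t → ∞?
Eigenvalues: λₙ = 0.9808n²π²/2.126² - 11.3186.
First three modes:
  n=1: λ₁ = 0.9808π²/2.126² - 11.3186 ≈ -9.177
  n=2: λ₂ = 3.9232π²/2.126² - 11.3186 ≈ -2.752
  n=3: λ₃ = 8.8272π²/2.126² - 11.3186 ≈ 7.956
Since 0.9808π²/2.126² ≈ 2.142 < 11.3186, λ₁ < 0.
The n=1 mode grows fastest (−λₙ is largest for n=1) → dominates.
Asymptotic: u ~ c₁ sin(πx/2.126) e^{9.177t} (exponential growth at rate −λ₁ ≈ 9.177).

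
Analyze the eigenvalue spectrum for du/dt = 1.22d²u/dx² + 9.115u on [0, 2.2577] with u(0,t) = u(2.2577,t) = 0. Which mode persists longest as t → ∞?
Eigenvalues: λₙ = 1.22n²π²/2.2577² - 9.115.
First three modes:
  n=1: λ₁ = 1.22π²/2.2577² - 9.115 ≈ -6.753
  n=2: λ₂ = 4.88π²/2.2577² - 9.115 ≈ 0.334
  n=3: λ₃ = 10.98π²/2.2577² - 9.115 ≈ 12.145
Since 1.22π²/2.2577² ≈ 2.362 < 9.115, λ₁ < 0.
The n=1 mode grows fastest (−λₙ is largest for n=1) → dominates.
Asymptotic: u ~ c₁ sin(πx/2.2577) e^{6.753t} (exponential growth at rate −λ₁ ≈ 6.753).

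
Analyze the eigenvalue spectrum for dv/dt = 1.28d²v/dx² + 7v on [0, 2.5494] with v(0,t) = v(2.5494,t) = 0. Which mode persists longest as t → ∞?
Eigenvalues: λₙ = 1.28n²π²/2.5494² - 7.
First three modes:
  n=1: λ₁ = 1.28π²/2.5494² - 7 ≈ -5.056
  n=2: λ₂ = 5.12π²/2.5494² - 7 ≈ 0.775
  n=3: λ₃ = 11.52π²/2.5494² - 7 ≈ 10.493
Since 1.28π²/2.5494² ≈ 1.944 < 7, λ₁ < 0.
The n=1 mode grows fastest (−λₙ is largest for n=1) → dominates.
Asymptotic: v ~ c₁ sin(πx/2.5494) e^{5.056t} (exponential growth at rate −λ₁ ≈ 5.056).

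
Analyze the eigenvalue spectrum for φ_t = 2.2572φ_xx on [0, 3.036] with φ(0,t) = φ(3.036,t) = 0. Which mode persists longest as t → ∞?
Eigenvalues: λₙ = 2.2572n²π²/3.036².
First three modes:
  n=1: λ₁ = 2.2572π²/3.036² ≈ 2.417
  n=2: λ₂ = 9.0288π²/3.036² ≈ 9.668 (4× faster decay)
  n=3: λ₃ = 20.3148π²/3.036² ≈ 21.752 (9× faster decay)
As t → ∞, higher modes decay exponentially faster. The n=1 mode dominates: φ ~ c₁ sin(πx/3.036) e^{-λ₁t}.
Decay rate: λ₁ = 2.2572π²/3.036² ≈ 2.417.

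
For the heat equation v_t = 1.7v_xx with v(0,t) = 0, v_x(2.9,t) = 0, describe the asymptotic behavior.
v → 0. Heat escapes through the Dirichlet boundary.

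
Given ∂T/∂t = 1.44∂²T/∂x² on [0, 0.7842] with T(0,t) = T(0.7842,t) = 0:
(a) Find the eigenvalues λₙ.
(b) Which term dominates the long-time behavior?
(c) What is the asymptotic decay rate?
Eigenvalues: λₙ = 1.44n²π²/0.7842².
First three modes:
  n=1: λ₁ = 1.44π²/0.7842² ≈ 23.11
  n=2: λ₂ = 5.76π²/0.7842² ≈ 92.442 (4× faster decay)
  n=3: λ₃ = 12.96π²/0.7842² ≈ 207.994 (9× faster decay)
As t → ∞, higher modes decay exponentially faster. The n=1 mode dominates: T ~ c₁ sin(πx/0.7842) e^{-λ₁t}.
Decay rate: λ₁ = 1.44π²/0.7842² ≈ 23.11.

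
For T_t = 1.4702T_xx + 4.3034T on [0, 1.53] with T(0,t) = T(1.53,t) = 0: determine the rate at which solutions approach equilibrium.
Eigenvalues: λₙ = 1.4702n²π²/1.53² - 4.3034.
First three modes:
  n=1: λ₁ = 1.4702π²/1.53² - 4.3034 ≈ 1.895
  n=2: λ₂ = 5.8808π²/1.53² - 4.3034 ≈ 20.491
  n=3: λ₃ = 13.2318π²/1.53² - 4.3034 ≈ 51.484
Since 1.4702π²/1.53² ≈ 6.199 > 4.3034, all λₙ > 0.
The n=1 mode decays slowest → dominates as t → ∞.
Asymptotic: T ~ c₁ sin(πx/1.53) e^{-λ₁t} with decay rate λ₁ ≈ 1.895.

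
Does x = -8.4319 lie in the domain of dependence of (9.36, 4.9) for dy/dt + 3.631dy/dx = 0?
Yes. The characteristic through (9.36, 4.9) passes through x = -8.4319.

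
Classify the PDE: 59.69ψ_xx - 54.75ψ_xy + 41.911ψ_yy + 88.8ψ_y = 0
A = 59.69, B = -54.75, C = 41.911. Discriminant B² - 4AC = -7009.10786. Since -7009.10786 < 0, elliptic.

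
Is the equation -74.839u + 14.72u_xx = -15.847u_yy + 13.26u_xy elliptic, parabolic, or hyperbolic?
Rewriting in standard form: 14.72u_xx - 13.26u_xy + 15.847u_yy - 74.839u = 0. Computing B² - 4AC with A = 14.72, B = -13.26, C = 15.847: discriminant = -757.24376 (negative). Answer: elliptic.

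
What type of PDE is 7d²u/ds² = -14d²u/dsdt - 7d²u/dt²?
Rewriting in standard form: 7d²u/ds² + 14d²u/dsdt + 7d²u/dt² = 0. With A = 7, B = 14, C = 7, the discriminant is 0. This is a parabolic PDE.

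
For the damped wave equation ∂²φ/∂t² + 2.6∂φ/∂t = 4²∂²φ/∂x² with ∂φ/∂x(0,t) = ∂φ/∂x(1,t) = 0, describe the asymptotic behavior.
φ → constant (steady state). Damping (γ=2.6) dissipates the nonconstant modes; with Neumann BCs the spatial average obeys M''+γM'=0 and tends to a finite limit.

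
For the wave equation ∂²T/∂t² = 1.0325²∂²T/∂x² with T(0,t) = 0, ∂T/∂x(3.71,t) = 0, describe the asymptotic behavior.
T oscillates (no decay). Energy is conserved; the solution oscillates indefinitely as standing waves.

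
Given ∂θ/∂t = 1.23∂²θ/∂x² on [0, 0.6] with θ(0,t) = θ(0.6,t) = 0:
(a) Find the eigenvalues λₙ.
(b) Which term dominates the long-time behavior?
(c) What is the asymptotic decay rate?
Eigenvalues: λₙ = 1.23n²π²/0.6².
First three modes:
  n=1: λ₁ = 1.23π²/0.6² ≈ 33.721
  n=2: λ₂ = 4.92π²/0.6² ≈ 134.885 (4× faster decay)
  n=3: λ₃ = 11.07π²/0.6² ≈ 303.49 (9× faster decay)
As t → ∞, higher modes decay exponentially faster. The n=1 mode dominates: θ ~ c₁ sin(πx/0.6) e^{-λ₁t}.
Decay rate: λ₁ = 1.23π²/0.6² ≈ 33.721.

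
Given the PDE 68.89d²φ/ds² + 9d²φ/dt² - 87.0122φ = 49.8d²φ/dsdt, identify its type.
Rewriting in standard form: 68.89d²φ/ds² - 49.8d²φ/dsdt + 9d²φ/dt² - 87.0122φ = 0. The second-order coefficients are A = 68.89, B = -49.8, C = 9. Since B² - 4AC = 0 = 0, this is a parabolic PDE.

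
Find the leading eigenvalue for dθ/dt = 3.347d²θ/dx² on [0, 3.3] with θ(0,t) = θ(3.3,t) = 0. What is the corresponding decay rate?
Eigenvalues: λₙ = 3.347n²π²/3.3².
First three modes:
  n=1: λ₁ = 3.347π²/3.3² ≈ 3.033
  n=2: λ₂ = 13.388π²/3.3² ≈ 12.134 (4× faster decay)
  n=3: λ₃ = 30.123π²/3.3² ≈ 27.3 (9× faster decay)
As t → ∞, higher modes decay exponentially faster. The n=1 mode dominates: θ ~ c₁ sin(πx/3.3) e^{-λ₁t}.
Decay rate: λ₁ = 3.347π²/3.3² ≈ 3.033.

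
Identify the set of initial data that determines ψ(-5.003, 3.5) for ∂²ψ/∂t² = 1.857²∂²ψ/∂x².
Domain of dependence: [-11.5025, 1.4965]. Signals travel at speed 1.857, so data within |x - -5.003| ≤ 1.857·3.5 = 6.4995 can reach the point.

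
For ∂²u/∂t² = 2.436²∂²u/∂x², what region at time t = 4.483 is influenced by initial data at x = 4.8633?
Domain of influence: [-6.057288, 15.783888]. Data at x = 4.8633 spreads outward at speed 2.436.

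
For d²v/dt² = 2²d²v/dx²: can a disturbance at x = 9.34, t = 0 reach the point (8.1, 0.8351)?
Yes. The domain of dependence is [6.4298, 9.7702], and 9.34 ∈ [6.4298, 9.7702].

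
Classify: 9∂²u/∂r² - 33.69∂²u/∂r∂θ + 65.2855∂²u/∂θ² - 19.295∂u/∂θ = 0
Elliptic (discriminant = -1215.2619).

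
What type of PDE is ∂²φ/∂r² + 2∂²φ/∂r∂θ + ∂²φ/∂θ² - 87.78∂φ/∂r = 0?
With A = 1, B = 2, C = 1, the discriminant is 0. This is a parabolic PDE.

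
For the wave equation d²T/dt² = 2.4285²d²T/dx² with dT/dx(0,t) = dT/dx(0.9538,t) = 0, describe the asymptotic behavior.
T oscillates about a mean that drifts linearly in t (generically unbounded; no decay). There is no damping, so the nonconstant modes persist as standing waves (energy conserved, no decay). But with Neumann conditions at both ends the constant mode has eigenvalue 0: the spatial mean M(t) of T satisfies M'' = 0, so M(t) = M(0) + M'(0)·t. Unless the initial velocity has zero mean (∫T_t(x,0)dx = 0), the solution grows linearly in t (unbounded, though not exponentially); if it does have zero mean, the solution stays bounded and simply oscillates.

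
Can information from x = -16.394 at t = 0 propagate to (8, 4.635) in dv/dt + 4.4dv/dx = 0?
No. Only data at x = -12.394 affects (8, 4.635). Advection has one-way propagation along characteristics.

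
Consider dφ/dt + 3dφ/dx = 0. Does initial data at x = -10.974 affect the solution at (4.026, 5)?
Yes. The characteristic through (4.026, 5) passes through x = -10.974.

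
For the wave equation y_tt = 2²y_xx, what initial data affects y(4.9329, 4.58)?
Domain of dependence: [-4.2271, 14.0929]. Signals travel at speed 2, so data within |x - 4.9329| ≤ 2·4.58 = 9.16 can reach the point.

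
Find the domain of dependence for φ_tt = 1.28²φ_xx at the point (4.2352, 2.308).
Domain of dependence: [1.28096, 7.18944]. Signals travel at speed 1.28, so data within |x - 4.2352| ≤ 1.28·2.308 = 2.95424 can reach the point.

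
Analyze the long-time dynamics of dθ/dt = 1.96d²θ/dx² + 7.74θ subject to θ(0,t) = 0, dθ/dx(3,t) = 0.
Long-time behavior: θ grows unboundedly. Reaction dominates diffusion (r=7.74 > κπ²/(4L²)≈0.54); solution grows exponentially.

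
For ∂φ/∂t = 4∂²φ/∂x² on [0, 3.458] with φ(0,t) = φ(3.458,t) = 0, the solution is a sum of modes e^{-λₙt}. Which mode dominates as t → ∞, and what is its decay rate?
Eigenvalues: λₙ = 4n²π²/3.458².
First three modes:
  n=1: λ₁ = 4π²/3.458² ≈ 3.301
  n=2: λ₂ = 16π²/3.458² ≈ 13.206 (4× faster decay)
  n=3: λ₃ = 36π²/3.458² ≈ 29.713 (9× faster decay)
As t → ∞, higher modes decay exponentially faster. The n=1 mode dominates: φ ~ c₁ sin(πx/3.458) e^{-λ₁t}.
Decay rate: λ₁ = 4π²/3.458² ≈ 3.301.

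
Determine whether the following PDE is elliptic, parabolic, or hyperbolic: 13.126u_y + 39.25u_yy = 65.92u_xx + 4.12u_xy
Rewriting in standard form: -65.92u_xx - 4.12u_xy + 39.25u_yy + 13.126u_y = 0. Coefficients: A = -65.92, B = -4.12, C = 39.25. B² - 4AC = 10366.4144, which is positive, so the equation is hyperbolic.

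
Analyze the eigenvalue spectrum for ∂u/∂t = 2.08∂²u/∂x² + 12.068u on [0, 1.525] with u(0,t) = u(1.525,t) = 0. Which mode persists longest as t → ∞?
Eigenvalues: λₙ = 2.08n²π²/1.525² - 12.068.
First three modes:
  n=1: λ₁ = 2.08π²/1.525² - 12.068 ≈ -3.241
  n=2: λ₂ = 8.32π²/1.525² - 12.068 ≈ 23.241
  n=3: λ₃ = 18.72π²/1.525² - 12.068 ≈ 67.377
Since 2.08π²/1.525² ≈ 8.827 < 12.068, λ₁ < 0.
The n=1 mode grows fastest (−λₙ is largest for n=1) → dominates.
Asymptotic: u ~ c₁ sin(πx/1.525) e^{3.241t} (exponential growth at rate −λ₁ ≈ 3.241).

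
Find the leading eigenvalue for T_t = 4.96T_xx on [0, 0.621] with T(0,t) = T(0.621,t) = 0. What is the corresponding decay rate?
Eigenvalues: λₙ = 4.96n²π²/0.621².
First three modes:
  n=1: λ₁ = 4.96π²/0.621² ≈ 126.94
  n=2: λ₂ = 19.84π²/0.621² ≈ 507.76 (4× faster decay)
  n=3: λ₃ = 44.64π²/0.621² ≈ 1142.459 (9× faster decay)
As t → ∞, higher modes decay exponentially faster. The n=1 mode dominates: T ~ c₁ sin(πx/0.621) e^{-λ₁t}.
Decay rate: λ₁ = 4.96π²/0.621² ≈ 126.94.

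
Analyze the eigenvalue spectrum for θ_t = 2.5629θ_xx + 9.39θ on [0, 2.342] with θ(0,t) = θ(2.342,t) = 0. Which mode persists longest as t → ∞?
Eigenvalues: λₙ = 2.5629n²π²/2.342² - 9.39.
First three modes:
  n=1: λ₁ = 2.5629π²/2.342² - 9.39 ≈ -4.778
  n=2: λ₂ = 10.2516π²/2.342² - 9.39 ≈ 9.057
  n=3: λ₃ = 23.0661π²/2.342² - 9.39 ≈ 32.115
Since 2.5629π²/2.342² ≈ 4.612 < 9.39, λ₁ < 0.
The n=1 mode grows fastest (−λₙ is largest for n=1) → dominates.
Asymptotic: θ ~ c₁ sin(πx/2.342) e^{4.778t} (exponential growth at rate −λ₁ ≈ 4.778).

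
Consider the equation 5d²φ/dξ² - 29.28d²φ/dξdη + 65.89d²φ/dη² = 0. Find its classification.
Elliptic. (A = 5, B = -29.28, C = 65.89 gives B² - 4AC = -460.4816.)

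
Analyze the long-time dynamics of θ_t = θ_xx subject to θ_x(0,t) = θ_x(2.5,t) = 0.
Long-time behavior: θ → constant (steady state). Heat is conserved (no flux at boundaries); solution approaches the spatial average.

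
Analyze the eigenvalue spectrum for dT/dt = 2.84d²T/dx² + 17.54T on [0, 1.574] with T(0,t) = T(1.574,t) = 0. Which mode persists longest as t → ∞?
Eigenvalues: λₙ = 2.84n²π²/1.574² - 17.54.
First three modes:
  n=1: λ₁ = 2.84π²/1.574² - 17.54 ≈ -6.226
  n=2: λ₂ = 11.36π²/1.574² - 17.54 ≈ 27.715
  n=3: λ₃ = 25.56π²/1.574² - 17.54 ≈ 84.284
Since 2.84π²/1.574² ≈ 11.314 < 17.54, λ₁ < 0.
The n=1 mode grows fastest (−λₙ is largest for n=1) → dominates.
Asymptotic: T ~ c₁ sin(πx/1.574) e^{6.226t} (exponential growth at rate −λ₁ ≈ 6.226).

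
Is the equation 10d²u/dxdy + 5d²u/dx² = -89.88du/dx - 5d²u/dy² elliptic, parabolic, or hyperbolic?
Rewriting in standard form: 5d²u/dx² + 10d²u/dxdy + 5d²u/dy² + 89.88du/dx = 0. Computing B² - 4AC with A = 5, B = 10, C = 5: discriminant = 0 (zero). Answer: parabolic.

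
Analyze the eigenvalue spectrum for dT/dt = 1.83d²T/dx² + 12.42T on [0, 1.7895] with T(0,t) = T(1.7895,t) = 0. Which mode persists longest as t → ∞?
Eigenvalues: λₙ = 1.83n²π²/1.7895² - 12.42.
First three modes:
  n=1: λ₁ = 1.83π²/1.7895² - 12.42 ≈ -6.78
  n=2: λ₂ = 7.32π²/1.7895² - 12.42 ≈ 10.14
  n=3: λ₃ = 16.47π²/1.7895² - 12.42 ≈ 38.341
Since 1.83π²/1.7895² ≈ 5.64 < 12.42, λ₁ < 0.
The n=1 mode grows fastest (−λₙ is largest for n=1) → dominates.
Asymptotic: T ~ c₁ sin(πx/1.7895) e^{6.78t} (exponential growth at rate −λ₁ ≈ 6.78).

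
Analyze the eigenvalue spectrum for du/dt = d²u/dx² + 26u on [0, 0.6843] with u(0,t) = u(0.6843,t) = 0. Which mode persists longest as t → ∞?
Eigenvalues: λₙ = n²π²/0.6843² - 26.
First three modes:
  n=1: λ₁ = π²/0.6843² - 26 ≈ -4.923
  n=2: λ₂ = 4π²/0.6843² - 26 ≈ 58.308
  n=3: λ₃ = 9π²/0.6843² - 26 ≈ 163.692
Since π²/0.6843² ≈ 21.077 < 26, λ₁ < 0.
The n=1 mode grows fastest (−λₙ is largest for n=1) → dominates.
Asymptotic: u ~ c₁ sin(πx/0.6843) e^{4.923t} (exponential growth at rate −λ₁ ≈ 4.923).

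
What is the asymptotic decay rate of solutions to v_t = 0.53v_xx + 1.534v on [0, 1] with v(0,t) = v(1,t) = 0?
Eigenvalues: λₙ = 0.53n²π²/1² - 1.534.
First three modes:
  n=1: λ₁ = 0.53π² - 1.534 ≈ 3.697
  n=2: λ₂ = 2.12π² - 1.534 ≈ 19.39
  n=3: λ₃ = 4.77π² - 1.534 ≈ 45.544
Since 0.53π² ≈ 5.231 > 1.534, all λₙ > 0.
The n=1 mode decays slowest → dominates as t → ∞.
Asymptotic: v ~ c₁ sin(πx/1) e^{-λ₁t} with decay rate λ₁ ≈ 3.697.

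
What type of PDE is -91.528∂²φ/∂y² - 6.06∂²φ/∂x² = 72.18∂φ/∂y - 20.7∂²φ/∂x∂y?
Rewriting in standard form: -6.06∂²φ/∂x² + 20.7∂²φ/∂x∂y - 91.528∂²φ/∂y² - 72.18∂φ/∂y = 0. With A = -6.06, B = 20.7, C = -91.528, the discriminant is -1790.14872. This is an elliptic PDE.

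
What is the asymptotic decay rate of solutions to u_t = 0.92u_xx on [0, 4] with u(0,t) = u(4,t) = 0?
Eigenvalues: λₙ = 0.92n²π²/4².
First three modes:
  n=1: λ₁ = 0.92π²/4² ≈ 0.568
  n=2: λ₂ = 3.68π²/4² ≈ 2.27 (4× faster decay)
  n=3: λ₃ = 8.28π²/4² ≈ 5.108 (9× faster decay)
As t → ∞, higher modes decay exponentially faster. The n=1 mode dominates: u ~ c₁ sin(πx/4) e^{-λ₁t}.
Decay rate: λ₁ = 0.92π²/4² ≈ 0.568.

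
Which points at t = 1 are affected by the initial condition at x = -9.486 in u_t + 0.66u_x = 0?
At x = -8.826. The characteristic carries data from (-9.486, 0) to (-8.826, 1).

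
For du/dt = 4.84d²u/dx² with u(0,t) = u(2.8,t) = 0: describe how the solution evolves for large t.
u → 0. Heat diffuses out through both boundaries.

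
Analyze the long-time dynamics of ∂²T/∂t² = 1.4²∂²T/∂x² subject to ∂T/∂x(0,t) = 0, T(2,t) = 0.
Long-time behavior: T oscillates (no decay). Energy is conserved; the solution oscillates indefinitely as standing waves.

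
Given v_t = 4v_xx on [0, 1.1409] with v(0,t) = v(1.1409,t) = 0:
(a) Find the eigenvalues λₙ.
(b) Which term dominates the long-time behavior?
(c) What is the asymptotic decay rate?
Eigenvalues: λₙ = 4n²π²/1.1409².
First three modes:
  n=1: λ₁ = 4π²/1.1409² ≈ 30.329
  n=2: λ₂ = 16π²/1.1409² ≈ 121.318 (4× faster decay)
  n=3: λ₃ = 36π²/1.1409² ≈ 272.965 (9× faster decay)
As t → ∞, higher modes decay exponentially faster. The n=1 mode dominates: v ~ c₁ sin(πx/1.1409) e^{-λ₁t}.
Decay rate: λ₁ = 4π²/1.1409² ≈ 30.329.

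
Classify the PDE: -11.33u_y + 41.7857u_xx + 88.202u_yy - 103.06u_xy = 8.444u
Rewriting in standard form: 41.7857u_xx - 103.06u_xy + 88.202u_yy - 11.33u_y - 8.444u = 0. A = 41.7857, B = -103.06, C = 88.202. Discriminant B² - 4AC = -4120.9656456. Since -4120.9656456 < 0, elliptic.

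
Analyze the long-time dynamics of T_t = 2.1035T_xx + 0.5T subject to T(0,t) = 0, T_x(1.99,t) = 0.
Long-time behavior: T → 0. Diffusion dominates reaction (r=0.5 < κπ²/(4L²)≈1.31); solution decays.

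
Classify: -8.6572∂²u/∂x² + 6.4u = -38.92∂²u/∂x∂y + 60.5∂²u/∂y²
Rewriting in standard form: -8.6572∂²u/∂x² + 38.92∂²u/∂x∂y - 60.5∂²u/∂y² + 6.4u = 0. Elliptic (discriminant = -580.276).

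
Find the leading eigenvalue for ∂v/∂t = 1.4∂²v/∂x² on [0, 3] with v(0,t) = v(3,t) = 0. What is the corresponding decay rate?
Eigenvalues: λₙ = 1.4n²π²/3².
First three modes:
  n=1: λ₁ = 1.4π²/3² ≈ 1.535
  n=2: λ₂ = 5.6π²/3² ≈ 6.141 (4× faster decay)
  n=3: λ₃ = 12.6π²/3² ≈ 13.817 (9× faster decay)
As t → ∞, higher modes decay exponentially faster. The n=1 mode dominates: v ~ c₁ sin(πx/3) e^{-λ₁t}.
Decay rate: λ₁ = 1.4π²/3² ≈ 1.535.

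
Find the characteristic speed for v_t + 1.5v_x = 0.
Speed = 1.5. Information travels along x - 1.5t = const (rightward).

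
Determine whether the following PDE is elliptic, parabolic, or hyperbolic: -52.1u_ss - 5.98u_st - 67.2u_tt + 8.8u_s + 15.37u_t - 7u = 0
Coefficients: A = -52.1, B = -5.98, C = -67.2. B² - 4AC = -13968.7196, which is negative, so the equation is elliptic.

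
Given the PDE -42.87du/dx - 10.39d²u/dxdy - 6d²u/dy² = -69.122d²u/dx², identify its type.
Rewriting in standard form: 69.122d²u/dx² - 10.39d²u/dxdy - 6d²u/dy² - 42.87du/dx = 0. The second-order coefficients are A = 69.122, B = -10.39, C = -6. Since B² - 4AC = 1766.8801 > 0, this is a hyperbolic PDE.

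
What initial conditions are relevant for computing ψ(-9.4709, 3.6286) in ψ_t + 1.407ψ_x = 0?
A single point: x = -14.5763402. The characteristic through (-9.4709, 3.6286) is x - 1.407t = const, so x = -9.4709 - 1.407·3.6286 = -14.5763402.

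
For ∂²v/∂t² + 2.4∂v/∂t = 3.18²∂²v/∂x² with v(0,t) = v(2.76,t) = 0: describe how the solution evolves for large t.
v → 0. Damping (γ=2.4) dissipates energy; oscillations decay exponentially.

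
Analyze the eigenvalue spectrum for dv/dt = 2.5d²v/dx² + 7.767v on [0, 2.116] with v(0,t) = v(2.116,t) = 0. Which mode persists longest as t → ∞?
Eigenvalues: λₙ = 2.5n²π²/2.116² - 7.767.
First three modes:
  n=1: λ₁ = 2.5π²/2.116² - 7.767 ≈ -2.256
  n=2: λ₂ = 10π²/2.116² - 7.767 ≈ 14.276
  n=3: λ₃ = 22.5π²/2.116² - 7.767 ≈ 41.829
Since 2.5π²/2.116² ≈ 5.511 < 7.767, λ₁ < 0.
The n=1 mode grows fastest (−λₙ is largest for n=1) → dominates.
Asymptotic: v ~ c₁ sin(πx/2.116) e^{2.256t} (exponential growth at rate −λ₁ ≈ 2.256).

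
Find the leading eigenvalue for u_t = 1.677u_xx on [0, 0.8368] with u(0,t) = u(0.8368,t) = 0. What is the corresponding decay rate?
Eigenvalues: λₙ = 1.677n²π²/0.8368².
First three modes:
  n=1: λ₁ = 1.677π²/0.8368² ≈ 23.637
  n=2: λ₂ = 6.708π²/0.8368² ≈ 94.547 (4× faster decay)
  n=3: λ₃ = 15.093π²/0.8368² ≈ 212.732 (9× faster decay)
As t → ∞, higher modes decay exponentially faster. The n=1 mode dominates: u ~ c₁ sin(πx/0.8368) e^{-λ₁t}.
Decay rate: λ₁ = 1.677π²/0.8368² ≈ 23.637.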